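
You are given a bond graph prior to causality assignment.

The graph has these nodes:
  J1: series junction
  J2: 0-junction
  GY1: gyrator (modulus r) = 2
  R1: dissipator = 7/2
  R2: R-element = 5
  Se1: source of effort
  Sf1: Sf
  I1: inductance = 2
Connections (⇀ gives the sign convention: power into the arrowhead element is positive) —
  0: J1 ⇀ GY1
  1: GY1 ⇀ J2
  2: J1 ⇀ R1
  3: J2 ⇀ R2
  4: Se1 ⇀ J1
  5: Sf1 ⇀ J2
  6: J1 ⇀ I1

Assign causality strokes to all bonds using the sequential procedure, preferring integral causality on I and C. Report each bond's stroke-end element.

bond 0 |J1
bond 1 |J2
bond 2 |J1
bond 3 |R2
bond 4 |J1
bond 5 |Sf1
bond 6 |I1

bond 4 stroke→J1  (Se1 fixes effort; stroke away)
bond 5 stroke→Sf1  (source Sf1 imposes f)
bond 6 stroke→I1  (I1: I, integral causality)
bond 0 stroke→J1  (J1 flow already set via bond 6)
bond 2 stroke→J1  (1-jn J1 has f-setter on 6)
bond 1 stroke→J2  (GY1: gyrator matches bond 0)
bond 3 stroke→R2  (J2: bond 1 brought effort, rest push out)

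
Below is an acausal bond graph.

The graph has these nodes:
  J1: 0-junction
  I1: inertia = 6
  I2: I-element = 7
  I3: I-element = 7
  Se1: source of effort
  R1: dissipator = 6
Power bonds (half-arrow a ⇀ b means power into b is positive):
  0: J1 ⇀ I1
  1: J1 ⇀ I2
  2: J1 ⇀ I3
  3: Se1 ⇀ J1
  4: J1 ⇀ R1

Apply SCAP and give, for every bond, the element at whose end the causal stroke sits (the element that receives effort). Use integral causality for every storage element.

bond 3 |J1  (source Se1 imposes e)
bond 0 |I1  (common-e at J1 fixed by 3)
bond 1 |I2  (0-jn J1 has e-setter on 3)
bond 2 |I3  (J1: bond 3 brought effort, rest push out)
bond 4 |R1  (J1 effort already set via bond 3)

#0 stroke→I1
#1 stroke→I2
#2 stroke→I3
#3 stroke→J1
#4 stroke→R1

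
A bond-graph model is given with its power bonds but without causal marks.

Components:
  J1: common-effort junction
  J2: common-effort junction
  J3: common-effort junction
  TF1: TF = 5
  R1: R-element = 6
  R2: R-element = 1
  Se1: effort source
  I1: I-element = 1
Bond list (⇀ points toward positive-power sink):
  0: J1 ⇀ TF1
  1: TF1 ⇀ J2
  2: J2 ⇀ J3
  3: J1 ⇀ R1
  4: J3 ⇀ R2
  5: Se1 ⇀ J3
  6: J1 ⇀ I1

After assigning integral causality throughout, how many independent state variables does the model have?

bond 5 |J3  (Se1 (Se) sets effort on bond)
bond 2 |J2  (0-jn J3 has e-setter on 5)
bond 4 |R2  (common-e at J3 fixed by 5)
bond 1 |TF1  (common-e at J2 fixed by 2)
bond 0 |J1  (TF1: transformer flips bond 1)
bond 3 |R1  (common-e at J1 fixed by 0)
bond 6 |I1  (common-e at J1 fixed by 0)

1  (I1 all integral)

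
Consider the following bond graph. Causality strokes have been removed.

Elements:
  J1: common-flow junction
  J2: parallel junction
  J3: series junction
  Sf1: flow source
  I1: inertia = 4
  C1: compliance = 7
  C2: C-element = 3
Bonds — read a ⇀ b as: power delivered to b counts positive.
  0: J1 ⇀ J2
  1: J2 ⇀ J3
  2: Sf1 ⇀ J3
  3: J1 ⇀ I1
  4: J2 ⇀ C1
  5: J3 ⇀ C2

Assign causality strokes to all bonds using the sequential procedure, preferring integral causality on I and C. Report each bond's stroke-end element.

β0 stroke→J1
β1 stroke→J3
β2 stroke→Sf1
β3 stroke→I1
β4 stroke→J2
β5 stroke→J3

b2 stroke→Sf1  (Sf1: flow source, stroke at near end)
b1 stroke→J3  (J3: bond 2 brought flow, rest push out)
b5 stroke→J3  (common-f at J3 fixed by 2)
b3 stroke→I1  (I1 integral (f out))
b0 stroke→J1  (J1: bond 3 brought flow, rest push out)
b4 stroke→J2  (closing 0-jn rule on J2)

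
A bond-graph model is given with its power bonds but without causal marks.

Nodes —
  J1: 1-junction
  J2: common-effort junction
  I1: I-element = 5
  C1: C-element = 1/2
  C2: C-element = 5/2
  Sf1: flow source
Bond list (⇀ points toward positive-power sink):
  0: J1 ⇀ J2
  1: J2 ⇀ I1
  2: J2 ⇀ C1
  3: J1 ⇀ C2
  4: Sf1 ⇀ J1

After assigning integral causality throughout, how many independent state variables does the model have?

3  (C1, C2, I1 all integral)

b4 stroke at Sf1  (Sf1: flow source, stroke at near end)
b0 stroke at J1  (common-f at J1 fixed by 4)
b3 stroke at J1  (common-f at J1 fixed by 4)
b1 stroke at I1  (prefer integral on I1)
b2 stroke at J2  (only one effort-in slot at J2)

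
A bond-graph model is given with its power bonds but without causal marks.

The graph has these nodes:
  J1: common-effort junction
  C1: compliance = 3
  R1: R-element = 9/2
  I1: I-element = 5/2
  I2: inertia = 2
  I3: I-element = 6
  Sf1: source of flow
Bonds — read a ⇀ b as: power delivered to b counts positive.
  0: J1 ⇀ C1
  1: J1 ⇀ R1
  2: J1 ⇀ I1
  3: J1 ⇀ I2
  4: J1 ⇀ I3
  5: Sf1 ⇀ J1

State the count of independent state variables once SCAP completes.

bond 5 →Sf1  (Sf1 (Sf) sets flow on bond)
bond 0 →J1  (C1 outputs effort q/C1)
bond 1 →R1  (0-jn J1 has e-setter on 0)
bond 2 →I1  (J1: bond 0 brought effort, rest push out)
bond 3 →I2  (0-jn J1 has e-setter on 0)
bond 4 →I3  (0-jn J1 has e-setter on 0)

4  (C1, I1, I2, I3 all integral)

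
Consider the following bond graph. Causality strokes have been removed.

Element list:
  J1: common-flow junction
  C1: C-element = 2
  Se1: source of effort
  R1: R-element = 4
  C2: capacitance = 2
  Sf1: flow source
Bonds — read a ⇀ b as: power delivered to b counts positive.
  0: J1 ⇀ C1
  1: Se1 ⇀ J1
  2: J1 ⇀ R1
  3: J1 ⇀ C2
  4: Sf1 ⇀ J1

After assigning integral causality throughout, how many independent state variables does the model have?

2  (C1, C2 all integral)

bond 1 →J1  (Se1: effort source, stroke at far end)
bond 4 →Sf1  (Sf1: flow source, stroke at near end)
bond 0 →J1  (J1: bond 4 brought flow, rest push out)
bond 2 →J1  (J1 flow already set via bond 4)
bond 3 →J1  (1-jn J1 has f-setter on 4)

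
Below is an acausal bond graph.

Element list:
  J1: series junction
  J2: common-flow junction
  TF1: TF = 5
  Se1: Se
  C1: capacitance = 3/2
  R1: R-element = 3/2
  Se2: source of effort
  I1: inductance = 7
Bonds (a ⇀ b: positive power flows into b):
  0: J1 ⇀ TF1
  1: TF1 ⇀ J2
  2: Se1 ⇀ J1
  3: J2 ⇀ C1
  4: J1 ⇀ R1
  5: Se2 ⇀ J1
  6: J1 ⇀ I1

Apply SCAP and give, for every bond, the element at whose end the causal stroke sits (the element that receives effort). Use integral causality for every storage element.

#2 →J1  (source Se1 imposes e)
#5 →J1  (Se2: effort source, stroke at far end)
#3 →J2  (prefer integral on C1)
#1 →TF1  (J2: last free bond brings flow in)
#0 →J1  (TF TF1: opposite of bond 1)
#6 →I1  (I1 outputs flow p/I1)
#4 →J1  (1-jn J1 has f-setter on 6)

b0 stroke→J1
b1 stroke→TF1
b2 stroke→J1
b3 stroke→J2
b4 stroke→J1
b5 stroke→J1
b6 stroke→I1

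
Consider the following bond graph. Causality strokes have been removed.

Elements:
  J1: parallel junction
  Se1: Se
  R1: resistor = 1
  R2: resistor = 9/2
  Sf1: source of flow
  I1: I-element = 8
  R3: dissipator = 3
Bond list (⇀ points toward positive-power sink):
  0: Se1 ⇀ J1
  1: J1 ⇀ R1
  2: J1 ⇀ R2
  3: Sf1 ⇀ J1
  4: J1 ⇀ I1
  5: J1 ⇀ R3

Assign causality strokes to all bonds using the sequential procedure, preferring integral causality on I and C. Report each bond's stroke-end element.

β0 →J1
β1 →R1
β2 →R2
β3 →Sf1
β4 →I1
β5 →R3

β0 stroke at J1  (source Se1 imposes e)
β3 stroke at Sf1  (Sf1 fixes flow; stroke at Sf1)
β1 stroke at R1  (0-jn J1 has e-setter on 0)
β2 stroke at R2  (common-e at J1 fixed by 0)
β4 stroke at I1  (J1: bond 0 brought effort, rest push out)
β5 stroke at R3  (J1: bond 0 brought effort, rest push out)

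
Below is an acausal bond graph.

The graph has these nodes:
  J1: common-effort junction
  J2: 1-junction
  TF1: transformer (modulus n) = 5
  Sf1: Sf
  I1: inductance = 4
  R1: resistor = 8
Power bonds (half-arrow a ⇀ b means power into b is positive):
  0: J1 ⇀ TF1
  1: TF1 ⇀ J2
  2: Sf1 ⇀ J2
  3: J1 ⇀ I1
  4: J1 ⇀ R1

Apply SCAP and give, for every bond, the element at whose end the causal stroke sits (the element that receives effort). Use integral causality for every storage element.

bond 2 |Sf1  (Sf1: flow source, stroke at near end)
bond 1 |J2  (common-f at J2 fixed by 2)
bond 0 |TF1  (through TF1, causality passes straight; one stroke at TF1)
bond 3 |I1  (prefer integral on I1)
bond 4 |J1  (J1 needs exactly one e-in)

b0 |TF1
b1 |J2
b2 |Sf1
b3 |I1
b4 |J1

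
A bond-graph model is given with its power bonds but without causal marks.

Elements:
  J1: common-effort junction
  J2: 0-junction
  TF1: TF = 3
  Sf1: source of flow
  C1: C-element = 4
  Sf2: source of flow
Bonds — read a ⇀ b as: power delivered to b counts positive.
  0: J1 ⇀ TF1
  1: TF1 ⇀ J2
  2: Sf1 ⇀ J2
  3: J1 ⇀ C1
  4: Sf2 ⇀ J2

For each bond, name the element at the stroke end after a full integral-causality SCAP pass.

β0 stroke at TF1
β1 stroke at J2
β2 stroke at Sf1
β3 stroke at J1
β4 stroke at Sf2

b2 →Sf1  (Sf1: flow source, stroke at near end)
b4 →Sf2  (Sf2 fixes flow; stroke at Sf2)
b1 →J2  (J2: last free bond brings effort in)
b0 →TF1  (through TF1, causality passes straight; one stroke at TF1)
b3 →J1  (J1 needs exactly one e-in)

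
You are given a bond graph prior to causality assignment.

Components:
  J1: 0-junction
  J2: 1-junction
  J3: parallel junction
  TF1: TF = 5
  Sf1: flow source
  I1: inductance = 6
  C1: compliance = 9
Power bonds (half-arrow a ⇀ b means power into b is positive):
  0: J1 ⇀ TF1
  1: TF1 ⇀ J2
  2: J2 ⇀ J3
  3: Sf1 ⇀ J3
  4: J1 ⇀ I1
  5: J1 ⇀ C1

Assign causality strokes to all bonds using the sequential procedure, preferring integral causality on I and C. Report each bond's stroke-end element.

b3 |Sf1  (Sf1: flow source, stroke at near end)
b2 |J3  (only one effort-in slot at J3)
b1 |J2  (1-jn J2 has f-setter on 2)
b0 |TF1  (TF TF1: opposite of bond 1)
b4 |I1  (I1 outputs flow p/I1)
b5 |J1  (J1 needs exactly one e-in)

b0 stroke→TF1
b1 stroke→J2
b2 stroke→J3
b3 stroke→Sf1
b4 stroke→I1
b5 stroke→J1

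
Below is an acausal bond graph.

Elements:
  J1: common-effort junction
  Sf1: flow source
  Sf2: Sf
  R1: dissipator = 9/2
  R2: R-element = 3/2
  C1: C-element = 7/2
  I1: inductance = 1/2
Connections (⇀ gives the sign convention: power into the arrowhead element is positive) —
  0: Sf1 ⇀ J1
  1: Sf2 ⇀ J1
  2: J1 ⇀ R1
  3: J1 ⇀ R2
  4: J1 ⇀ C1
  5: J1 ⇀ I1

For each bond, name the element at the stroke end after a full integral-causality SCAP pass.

b0 →Sf1
b1 →Sf2
b2 →R1
b3 →R2
b4 →J1
b5 →I1

bond 0 |Sf1  (Sf1: flow source, stroke at near end)
bond 1 |Sf2  (Sf2 (Sf) sets flow on bond)
bond 4 |J1  (prefer integral on C1)
bond 2 |R1  (common-e at J1 fixed by 4)
bond 3 |R2  (common-e at J1 fixed by 4)
bond 5 |I1  (0-jn J1 has e-setter on 4)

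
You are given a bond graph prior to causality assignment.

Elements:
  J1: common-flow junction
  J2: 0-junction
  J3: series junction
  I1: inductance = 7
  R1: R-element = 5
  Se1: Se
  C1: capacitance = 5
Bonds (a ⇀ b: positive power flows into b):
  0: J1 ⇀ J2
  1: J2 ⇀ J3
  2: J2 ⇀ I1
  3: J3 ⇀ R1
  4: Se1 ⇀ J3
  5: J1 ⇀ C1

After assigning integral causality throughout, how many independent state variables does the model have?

2  (C1, I1 all integral)

β4 →J3  (Se1 (Se) sets effort on bond)
β2 →I1  (I1 outputs flow p/I1)
β5 →J1  (C1 integral (e out))
β0 →J2  (J1: last free bond brings flow in)
β1 →J3  (0-jn J2 has e-setter on 0)
β3 →R1  (J3: last free bond brings flow in)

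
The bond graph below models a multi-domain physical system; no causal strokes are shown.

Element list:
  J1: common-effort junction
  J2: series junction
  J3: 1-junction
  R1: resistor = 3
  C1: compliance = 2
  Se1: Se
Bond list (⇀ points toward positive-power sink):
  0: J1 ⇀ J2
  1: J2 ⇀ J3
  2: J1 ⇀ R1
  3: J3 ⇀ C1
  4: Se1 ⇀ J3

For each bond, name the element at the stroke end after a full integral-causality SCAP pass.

b0 →J1
b1 →J2
b2 →R1
b3 →J3
b4 →J3

b4 |J3  (Se1 (Se) sets effort on bond)
b3 |J3  (prefer integral on C1)
b1 |J2  (only one flow-in slot at J3)
b0 |J1  (J2 needs exactly one f-in)
b2 |R1  (common-e at J1 fixed by 0)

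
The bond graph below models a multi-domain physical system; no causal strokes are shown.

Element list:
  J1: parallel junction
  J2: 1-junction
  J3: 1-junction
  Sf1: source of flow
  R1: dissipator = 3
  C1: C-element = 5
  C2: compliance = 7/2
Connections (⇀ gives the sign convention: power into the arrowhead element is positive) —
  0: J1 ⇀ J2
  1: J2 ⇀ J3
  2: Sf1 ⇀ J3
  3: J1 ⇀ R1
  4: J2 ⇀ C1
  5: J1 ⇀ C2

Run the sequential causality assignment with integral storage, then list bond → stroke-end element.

#2 |Sf1  (Sf1 fixes flow; stroke at Sf1)
#1 |J3  (1-jn J3 has f-setter on 2)
#0 |J2  (J2 flow already set via bond 1)
#4 |J2  (J2: bond 1 brought flow, rest push out)
#5 |J1  (prefer integral on C2)
#3 |R1  (J1 effort already set via bond 5)

bond 0 →J2
bond 1 →J3
bond 2 →Sf1
bond 3 →R1
bond 4 →J2
bond 5 →J1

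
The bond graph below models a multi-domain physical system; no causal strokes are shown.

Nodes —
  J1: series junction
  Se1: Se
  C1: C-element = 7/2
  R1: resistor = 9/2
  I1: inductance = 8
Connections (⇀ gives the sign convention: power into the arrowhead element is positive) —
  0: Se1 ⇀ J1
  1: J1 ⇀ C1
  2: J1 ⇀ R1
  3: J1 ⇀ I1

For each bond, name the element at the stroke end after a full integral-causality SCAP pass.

#0 stroke at J1  (source Se1 imposes e)
#1 stroke at J1  (prefer integral on C1)
#3 stroke at I1  (I1 integral (f out))
#2 stroke at J1  (common-f at J1 fixed by 3)

#0 →J1
#1 →J1
#2 →J1
#3 →I1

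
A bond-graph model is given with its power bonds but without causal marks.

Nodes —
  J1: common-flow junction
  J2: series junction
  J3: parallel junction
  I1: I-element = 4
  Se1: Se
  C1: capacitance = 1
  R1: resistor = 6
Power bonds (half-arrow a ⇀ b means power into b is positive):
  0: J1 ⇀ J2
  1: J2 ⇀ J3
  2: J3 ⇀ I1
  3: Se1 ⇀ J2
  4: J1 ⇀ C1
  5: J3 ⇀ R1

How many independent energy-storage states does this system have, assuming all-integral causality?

2  (C1, I1 all integral)

b3 |J2  (Se1 fixes effort; stroke away)
b2 |I1  (I1: I, integral causality)
b4 |J1  (C1 outputs effort q/C1)
b0 |J2  (J1: last free bond brings flow in)
b1 |J3  (J2: last free bond brings flow in)
b5 |R1  (J3: bond 1 brought effort, rest push out)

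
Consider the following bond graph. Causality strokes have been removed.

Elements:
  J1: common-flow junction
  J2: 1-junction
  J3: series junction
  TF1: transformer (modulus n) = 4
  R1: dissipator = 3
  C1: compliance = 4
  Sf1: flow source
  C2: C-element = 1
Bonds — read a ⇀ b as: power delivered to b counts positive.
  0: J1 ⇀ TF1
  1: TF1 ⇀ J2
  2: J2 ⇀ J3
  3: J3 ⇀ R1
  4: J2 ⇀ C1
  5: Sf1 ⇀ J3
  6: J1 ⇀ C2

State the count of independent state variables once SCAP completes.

bond 5 stroke at Sf1  (Sf1: flow source, stroke at near end)
bond 2 stroke at J3  (1-jn J3 has f-setter on 5)
bond 3 stroke at J3  (J3 flow already set via bond 5)
bond 1 stroke at J2  (J2 flow already set via bond 2)
bond 4 stroke at J2  (J2 flow already set via bond 2)
bond 0 stroke at TF1  (TF1: transformer flips bond 1)
bond 6 stroke at J1  (J1: bond 0 brought flow, rest push out)

2  (C1, C2 all integral)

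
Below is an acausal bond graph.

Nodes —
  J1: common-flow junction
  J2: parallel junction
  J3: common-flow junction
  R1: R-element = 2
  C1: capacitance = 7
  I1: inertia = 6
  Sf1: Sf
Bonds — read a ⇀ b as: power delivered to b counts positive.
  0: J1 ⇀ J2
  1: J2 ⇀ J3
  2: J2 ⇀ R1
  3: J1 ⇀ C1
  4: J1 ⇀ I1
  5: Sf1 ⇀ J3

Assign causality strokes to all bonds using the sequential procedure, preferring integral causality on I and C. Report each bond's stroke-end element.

b5 stroke→Sf1  (Sf1 (Sf) sets flow on bond)
b1 stroke→J3  (common-f at J3 fixed by 5)
b3 stroke→J1  (C1 outputs effort q/C1)
b4 stroke→I1  (I1 outputs flow p/I1)
b0 stroke→J1  (J1: bond 4 brought flow, rest push out)
b2 stroke→J2  (only one effort-in slot at J2)

b0 stroke at J1
b1 stroke at J3
b2 stroke at J2
b3 stroke at J1
b4 stroke at I1
b5 stroke at Sf1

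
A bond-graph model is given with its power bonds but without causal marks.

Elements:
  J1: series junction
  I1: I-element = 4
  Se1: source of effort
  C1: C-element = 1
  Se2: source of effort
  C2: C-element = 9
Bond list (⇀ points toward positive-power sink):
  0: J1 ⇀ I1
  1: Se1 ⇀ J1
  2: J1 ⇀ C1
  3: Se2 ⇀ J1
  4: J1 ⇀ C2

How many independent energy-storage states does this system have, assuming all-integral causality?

3  (C1, C2, I1 all integral)

bond 1 →J1  (Se1 (Se) sets effort on bond)
bond 3 →J1  (source Se2 imposes e)
bond 0 →I1  (prefer integral on I1)
bond 2 →J1  (1-jn J1 has f-setter on 0)
bond 4 →J1  (1-jn J1 has f-setter on 0)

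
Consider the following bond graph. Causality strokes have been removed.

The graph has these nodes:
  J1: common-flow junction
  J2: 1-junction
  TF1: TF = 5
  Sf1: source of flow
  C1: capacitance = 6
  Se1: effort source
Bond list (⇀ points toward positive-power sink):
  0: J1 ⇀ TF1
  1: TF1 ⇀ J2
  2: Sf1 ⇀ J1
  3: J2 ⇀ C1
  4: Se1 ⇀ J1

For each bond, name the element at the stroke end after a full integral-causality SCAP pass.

b2 →Sf1  (Sf1: flow source, stroke at near end)
b4 →J1  (Se1 (Se) sets effort on bond)
b0 →J1  (J1: bond 2 brought flow, rest push out)
b1 →TF1  (TF1 one-in-one-out from 0)
b3 →J2  (J2: bond 1 brought flow, rest push out)

#0 →J1
#1 →TF1
#2 →Sf1
#3 →J2
#4 →J1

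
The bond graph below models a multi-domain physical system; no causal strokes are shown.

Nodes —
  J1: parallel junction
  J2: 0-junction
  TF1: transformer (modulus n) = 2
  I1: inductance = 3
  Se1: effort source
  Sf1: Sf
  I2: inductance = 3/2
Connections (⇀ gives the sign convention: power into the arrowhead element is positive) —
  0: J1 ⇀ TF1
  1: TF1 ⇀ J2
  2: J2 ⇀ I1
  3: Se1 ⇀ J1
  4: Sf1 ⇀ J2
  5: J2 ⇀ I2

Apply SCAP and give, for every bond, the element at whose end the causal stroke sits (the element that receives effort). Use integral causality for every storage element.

b0 stroke→TF1
b1 stroke→J2
b2 stroke→I1
b3 stroke→J1
b4 stroke→Sf1
b5 stroke→I2

b3 →J1  (Se1: effort source, stroke at far end)
b4 →Sf1  (Sf1: flow source, stroke at near end)
b0 →TF1  (0-jn J1 has e-setter on 3)
b1 →J2  (TF TF1: opposite of bond 0)
b2 →I1  (0-jn J2 has e-setter on 1)
b5 →I2  (J2: bond 1 brought effort, rest push out)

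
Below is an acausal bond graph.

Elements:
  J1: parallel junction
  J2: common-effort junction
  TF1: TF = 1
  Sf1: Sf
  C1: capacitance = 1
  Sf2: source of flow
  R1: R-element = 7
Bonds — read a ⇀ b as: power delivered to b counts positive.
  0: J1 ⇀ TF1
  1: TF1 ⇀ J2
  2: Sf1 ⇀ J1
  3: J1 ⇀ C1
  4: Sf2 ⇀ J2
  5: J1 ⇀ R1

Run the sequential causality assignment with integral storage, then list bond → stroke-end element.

#2 |Sf1  (Sf1: flow source, stroke at near end)
#4 |Sf2  (Sf2 (Sf) sets flow on bond)
#1 |J2  (J2 needs exactly one e-in)
#0 |TF1  (TF1: transformer flips bond 1)
#3 |J1  (C1 outputs effort q/C1)
#5 |R1  (J1: bond 3 brought effort, rest push out)

#0 stroke→TF1
#1 stroke→J2
#2 stroke→Sf1
#3 stroke→J1
#4 stroke→Sf2
#5 stroke→R1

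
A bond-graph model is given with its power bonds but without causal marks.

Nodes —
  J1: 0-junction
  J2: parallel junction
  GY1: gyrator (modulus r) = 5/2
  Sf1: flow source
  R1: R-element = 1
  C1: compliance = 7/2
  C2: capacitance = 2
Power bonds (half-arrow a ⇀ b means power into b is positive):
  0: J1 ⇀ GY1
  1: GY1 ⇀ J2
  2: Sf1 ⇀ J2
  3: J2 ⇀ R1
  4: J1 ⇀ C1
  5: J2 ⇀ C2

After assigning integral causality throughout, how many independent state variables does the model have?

2  (C1, C2 all integral)

#2 stroke at Sf1  (Sf1: flow source, stroke at near end)
#4 stroke at J1  (C1 outputs effort q/C1)
#0 stroke at GY1  (J1 effort already set via bond 4)
#1 stroke at GY1  (GY GY1: same side as bond 0)
#5 stroke at J2  (C2 integral (e out))
#3 stroke at R1  (0-jn J2 has e-setter on 5)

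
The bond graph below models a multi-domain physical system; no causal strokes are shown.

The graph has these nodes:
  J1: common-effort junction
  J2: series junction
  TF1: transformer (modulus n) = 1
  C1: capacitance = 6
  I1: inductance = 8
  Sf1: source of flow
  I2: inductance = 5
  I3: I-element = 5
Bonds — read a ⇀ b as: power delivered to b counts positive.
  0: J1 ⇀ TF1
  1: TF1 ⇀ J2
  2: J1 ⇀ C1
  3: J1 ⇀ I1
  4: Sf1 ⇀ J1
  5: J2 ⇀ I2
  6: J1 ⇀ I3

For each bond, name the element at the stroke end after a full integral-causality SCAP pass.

b4 stroke at Sf1  (Sf1 (Sf) sets flow on bond)
b2 stroke at J1  (C1: C, integral causality)
b0 stroke at TF1  (common-e at J1 fixed by 2)
b3 stroke at I1  (J1 effort already set via bond 2)
b6 stroke at I3  (common-e at J1 fixed by 2)
b1 stroke at J2  (TF1: transformer flips bond 0)
b5 stroke at I2  (only one flow-in slot at J2)

bond 0 stroke→TF1
bond 1 stroke→J2
bond 2 stroke→J1
bond 3 stroke→I1
bond 4 stroke→Sf1
bond 5 stroke→I2
bond 6 stroke→I3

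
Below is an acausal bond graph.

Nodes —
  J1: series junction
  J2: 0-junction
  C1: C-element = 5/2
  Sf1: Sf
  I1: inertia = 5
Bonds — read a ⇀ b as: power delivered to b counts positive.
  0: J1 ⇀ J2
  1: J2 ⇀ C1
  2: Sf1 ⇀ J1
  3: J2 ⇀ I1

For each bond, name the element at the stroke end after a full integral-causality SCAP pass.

bond 2 |Sf1  (Sf1 fixes flow; stroke at Sf1)
bond 0 |J1  (common-f at J1 fixed by 2)
bond 1 |J2  (C1 integral (e out))
bond 3 |I1  (J2: bond 1 brought effort, rest push out)

b0 stroke→J1
b1 stroke→J2
b2 stroke→Sf1
b3 stroke→I1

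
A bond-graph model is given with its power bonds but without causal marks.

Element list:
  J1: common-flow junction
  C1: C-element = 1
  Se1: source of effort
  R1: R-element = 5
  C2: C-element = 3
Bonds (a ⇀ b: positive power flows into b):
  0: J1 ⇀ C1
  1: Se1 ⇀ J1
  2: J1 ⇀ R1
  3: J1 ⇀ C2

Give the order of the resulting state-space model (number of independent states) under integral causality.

bond 1 →J1  (Se1: effort source, stroke at far end)
bond 0 →J1  (C1 integral (e out))
bond 3 →J1  (C2 integral (e out))
bond 2 →R1  (closing 1-jn rule on J1)

2  (C1, C2 all integral)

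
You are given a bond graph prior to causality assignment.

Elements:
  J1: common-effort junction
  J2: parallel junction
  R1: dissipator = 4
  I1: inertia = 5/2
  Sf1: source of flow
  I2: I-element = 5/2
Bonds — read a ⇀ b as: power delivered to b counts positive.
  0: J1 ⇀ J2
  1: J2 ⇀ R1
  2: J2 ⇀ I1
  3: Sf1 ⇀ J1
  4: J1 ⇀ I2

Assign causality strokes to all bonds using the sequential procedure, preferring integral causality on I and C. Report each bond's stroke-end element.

bond 0 stroke at J1
bond 1 stroke at J2
bond 2 stroke at I1
bond 3 stroke at Sf1
bond 4 stroke at I2

b3 →Sf1  (Sf1 (Sf) sets flow on bond)
b2 →I1  (I1 outputs flow p/I1)
b4 →I2  (I2 outputs flow p/I2)
b0 →J1  (only one effort-in slot at J1)
b1 →J2  (J2: last free bond brings effort in)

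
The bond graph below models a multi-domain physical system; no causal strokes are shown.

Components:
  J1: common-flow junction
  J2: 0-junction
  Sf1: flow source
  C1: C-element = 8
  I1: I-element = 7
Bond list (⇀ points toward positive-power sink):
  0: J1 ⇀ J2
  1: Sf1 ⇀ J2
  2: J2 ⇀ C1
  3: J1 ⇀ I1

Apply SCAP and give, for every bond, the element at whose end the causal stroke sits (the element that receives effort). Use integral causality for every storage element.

#0 →J1
#1 →Sf1
#2 →J2
#3 →I1

bond 1 stroke→Sf1  (Sf1 fixes flow; stroke at Sf1)
bond 2 stroke→J2  (C1: C, integral causality)
bond 0 stroke→J1  (common-e at J2 fixed by 2)
bond 3 stroke→I1  (J1: last free bond brings flow in)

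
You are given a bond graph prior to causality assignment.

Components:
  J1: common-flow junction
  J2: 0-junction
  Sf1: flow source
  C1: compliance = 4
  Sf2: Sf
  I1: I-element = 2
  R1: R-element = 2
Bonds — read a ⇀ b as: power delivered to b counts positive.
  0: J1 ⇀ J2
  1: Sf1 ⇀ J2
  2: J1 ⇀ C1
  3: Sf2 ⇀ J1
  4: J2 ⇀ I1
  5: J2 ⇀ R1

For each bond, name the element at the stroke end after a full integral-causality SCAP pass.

β1 stroke→Sf1  (Sf1: flow source, stroke at near end)
β3 stroke→Sf2  (Sf2: flow source, stroke at near end)
β0 stroke→J1  (common-f at J1 fixed by 3)
β2 stroke→J1  (J1 flow already set via bond 3)
β4 stroke→I1  (I1 outputs flow p/I1)
β5 stroke→J2  (only one effort-in slot at J2)

bond 0 stroke at J1
bond 1 stroke at Sf1
bond 2 stroke at J1
bond 3 stroke at Sf2
bond 4 stroke at I1
bond 5 stroke at J2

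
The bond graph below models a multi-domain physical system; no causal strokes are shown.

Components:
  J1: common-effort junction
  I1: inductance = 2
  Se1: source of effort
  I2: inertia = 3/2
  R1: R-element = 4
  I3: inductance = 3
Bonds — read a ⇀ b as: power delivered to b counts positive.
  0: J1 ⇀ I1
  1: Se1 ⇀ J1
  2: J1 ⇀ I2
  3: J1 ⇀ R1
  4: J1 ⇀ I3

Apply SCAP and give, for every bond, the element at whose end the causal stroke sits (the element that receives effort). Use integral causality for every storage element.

b1 stroke at J1  (Se1 (Se) sets effort on bond)
b0 stroke at I1  (J1: bond 1 brought effort, rest push out)
b2 stroke at I2  (common-e at J1 fixed by 1)
b3 stroke at R1  (0-jn J1 has e-setter on 1)
b4 stroke at I3  (0-jn J1 has e-setter on 1)

bond 0 |I1
bond 1 |J1
bond 2 |I2
bond 3 |R1
bond 4 |I3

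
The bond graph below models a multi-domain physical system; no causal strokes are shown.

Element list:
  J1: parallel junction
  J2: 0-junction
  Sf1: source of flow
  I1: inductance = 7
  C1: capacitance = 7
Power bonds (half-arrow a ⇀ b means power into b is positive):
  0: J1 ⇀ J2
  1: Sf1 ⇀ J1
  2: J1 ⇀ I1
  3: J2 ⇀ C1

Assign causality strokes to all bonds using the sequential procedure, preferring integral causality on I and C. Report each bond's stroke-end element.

bond 0 stroke→J1
bond 1 stroke→Sf1
bond 2 stroke→I1
bond 3 stroke→J2

β1 →Sf1  (Sf1 (Sf) sets flow on bond)
β2 →I1  (I1 integral (f out))
β0 →J1  (J1 needs exactly one e-in)
β3 →J2  (closing 0-jn rule on J2)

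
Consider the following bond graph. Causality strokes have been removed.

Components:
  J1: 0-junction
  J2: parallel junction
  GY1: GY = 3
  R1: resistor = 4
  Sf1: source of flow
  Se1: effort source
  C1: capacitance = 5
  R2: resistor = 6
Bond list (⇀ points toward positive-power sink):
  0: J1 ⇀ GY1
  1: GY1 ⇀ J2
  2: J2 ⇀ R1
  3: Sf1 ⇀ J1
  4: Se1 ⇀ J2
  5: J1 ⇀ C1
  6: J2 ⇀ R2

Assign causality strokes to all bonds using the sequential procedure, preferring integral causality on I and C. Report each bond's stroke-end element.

β3 |Sf1  (Sf1 (Sf) sets flow on bond)
β4 |J2  (Se1 fixes effort; stroke away)
β1 |GY1  (common-e at J2 fixed by 4)
β2 |R1  (J2: bond 4 brought effort, rest push out)
β6 |R2  (common-e at J2 fixed by 4)
β0 |GY1  (GY1: gyrator matches bond 1)
β5 |J1  (closing 0-jn rule on J1)

b0 stroke→GY1
b1 stroke→GY1
b2 stroke→R1
b3 stroke→Sf1
b4 stroke→J2
b5 stroke→J1
b6 stroke→R2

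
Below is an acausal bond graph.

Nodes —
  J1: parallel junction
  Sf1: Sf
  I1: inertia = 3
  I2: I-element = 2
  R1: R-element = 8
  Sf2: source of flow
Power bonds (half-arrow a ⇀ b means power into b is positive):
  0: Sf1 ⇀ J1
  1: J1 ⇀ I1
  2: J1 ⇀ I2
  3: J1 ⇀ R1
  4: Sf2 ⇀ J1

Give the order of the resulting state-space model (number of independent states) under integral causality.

β0 |Sf1  (Sf1 (Sf) sets flow on bond)
β4 |Sf2  (source Sf2 imposes f)
β1 |I1  (I1 outputs flow p/I1)
β2 |I2  (prefer integral on I2)
β3 |J1  (closing 0-jn rule on J1)

2  (I1, I2 all integral)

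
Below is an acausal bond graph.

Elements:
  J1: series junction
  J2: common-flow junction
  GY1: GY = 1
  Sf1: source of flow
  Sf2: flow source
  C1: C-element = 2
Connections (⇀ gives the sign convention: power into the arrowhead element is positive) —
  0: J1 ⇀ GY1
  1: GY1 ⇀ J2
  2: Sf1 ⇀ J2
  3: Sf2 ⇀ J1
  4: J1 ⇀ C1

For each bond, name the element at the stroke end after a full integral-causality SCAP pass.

b0 |J1
b1 |J2
b2 |Sf1
b3 |Sf2
b4 |J1

b2 →Sf1  (Sf1 (Sf) sets flow on bond)
b3 →Sf2  (Sf2 (Sf) sets flow on bond)
b0 →J1  (J1 flow already set via bond 3)
b4 →J1  (J1 flow already set via bond 3)
b1 →J2  (1-jn J2 has f-setter on 2)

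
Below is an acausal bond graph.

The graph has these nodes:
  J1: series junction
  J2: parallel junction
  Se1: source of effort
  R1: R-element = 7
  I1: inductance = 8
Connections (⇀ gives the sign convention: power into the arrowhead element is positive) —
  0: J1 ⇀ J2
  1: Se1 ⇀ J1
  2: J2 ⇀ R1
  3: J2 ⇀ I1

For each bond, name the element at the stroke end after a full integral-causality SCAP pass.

b0 stroke at J2
b1 stroke at J1
b2 stroke at R1
b3 stroke at I1

#1 stroke at J1  (Se1 (Se) sets effort on bond)
#0 stroke at J2  (J1 needs exactly one f-in)
#2 stroke at R1  (0-jn J2 has e-setter on 0)
#3 stroke at I1  (J2 effort already set via bond 0)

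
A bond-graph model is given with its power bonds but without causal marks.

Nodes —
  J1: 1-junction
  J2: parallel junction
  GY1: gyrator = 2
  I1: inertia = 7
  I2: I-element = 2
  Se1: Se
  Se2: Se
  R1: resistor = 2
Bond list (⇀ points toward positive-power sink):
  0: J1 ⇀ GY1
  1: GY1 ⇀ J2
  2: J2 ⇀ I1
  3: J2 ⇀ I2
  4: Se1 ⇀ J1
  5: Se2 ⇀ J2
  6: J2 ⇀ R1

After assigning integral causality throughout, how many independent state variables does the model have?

b4 |J1  (Se1: effort source, stroke at far end)
b5 |J2  (Se2 (Se) sets effort on bond)
b0 |GY1  (closing 1-jn rule on J1)
b1 |GY1  (0-jn J2 has e-setter on 5)
b2 |I1  (0-jn J2 has e-setter on 5)
b3 |I2  (J2: bond 5 brought effort, rest push out)
b6 |R1  (J2 effort already set via bond 5)

2  (I1, I2 all integral)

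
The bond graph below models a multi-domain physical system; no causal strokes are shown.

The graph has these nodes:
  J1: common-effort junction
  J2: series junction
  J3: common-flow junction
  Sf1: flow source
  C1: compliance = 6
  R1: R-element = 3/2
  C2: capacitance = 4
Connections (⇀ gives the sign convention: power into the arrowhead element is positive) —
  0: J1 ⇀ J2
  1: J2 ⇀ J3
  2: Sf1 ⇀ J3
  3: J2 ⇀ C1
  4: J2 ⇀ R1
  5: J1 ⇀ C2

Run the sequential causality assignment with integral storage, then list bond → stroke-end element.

#2 stroke→Sf1  (Sf1 (Sf) sets flow on bond)
#1 stroke→J3  (J3 flow already set via bond 2)
#0 stroke→J2  (J2 flow already set via bond 1)
#3 stroke→J2  (J2 flow already set via bond 1)
#4 stroke→J2  (J2 flow already set via bond 1)
#5 stroke→J1  (closing 0-jn rule on J1)

b0 |J2
b1 |J3
b2 |Sf1
b3 |J2
b4 |J2
b5 |J1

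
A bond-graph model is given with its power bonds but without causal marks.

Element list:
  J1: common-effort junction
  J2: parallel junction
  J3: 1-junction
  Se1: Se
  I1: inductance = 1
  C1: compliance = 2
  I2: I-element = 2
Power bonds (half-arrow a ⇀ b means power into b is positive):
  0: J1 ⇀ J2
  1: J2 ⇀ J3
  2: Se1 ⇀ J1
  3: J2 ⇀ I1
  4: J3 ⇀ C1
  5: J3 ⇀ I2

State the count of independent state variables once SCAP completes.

bond 2 |J1  (source Se1 imposes e)
bond 0 |J2  (common-e at J1 fixed by 2)
bond 1 |J3  (common-e at J2 fixed by 0)
bond 3 |I1  (J2 effort already set via bond 0)
bond 4 |J3  (prefer integral on C1)
bond 5 |I2  (J3: last free bond brings flow in)

3  (C1, I1, I2 all integral)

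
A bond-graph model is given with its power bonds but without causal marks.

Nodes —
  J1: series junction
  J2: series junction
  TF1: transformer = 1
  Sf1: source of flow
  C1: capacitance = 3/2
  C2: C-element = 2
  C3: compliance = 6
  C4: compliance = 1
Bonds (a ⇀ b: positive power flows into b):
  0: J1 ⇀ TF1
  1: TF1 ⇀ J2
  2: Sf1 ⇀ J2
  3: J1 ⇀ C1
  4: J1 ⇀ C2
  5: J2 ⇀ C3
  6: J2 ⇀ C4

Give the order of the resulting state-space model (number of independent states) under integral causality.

bond 2 stroke→Sf1  (Sf1 fixes flow; stroke at Sf1)
bond 1 stroke→J2  (J2 flow already set via bond 2)
bond 5 stroke→J2  (1-jn J2 has f-setter on 2)
bond 6 stroke→J2  (common-f at J2 fixed by 2)
bond 0 stroke→TF1  (TF1: transformer flips bond 1)
bond 3 stroke→J1  (J1: bond 0 brought flow, rest push out)
bond 4 stroke→J1  (common-f at J1 fixed by 0)

4  (C1, C2, C3, C4 all integral)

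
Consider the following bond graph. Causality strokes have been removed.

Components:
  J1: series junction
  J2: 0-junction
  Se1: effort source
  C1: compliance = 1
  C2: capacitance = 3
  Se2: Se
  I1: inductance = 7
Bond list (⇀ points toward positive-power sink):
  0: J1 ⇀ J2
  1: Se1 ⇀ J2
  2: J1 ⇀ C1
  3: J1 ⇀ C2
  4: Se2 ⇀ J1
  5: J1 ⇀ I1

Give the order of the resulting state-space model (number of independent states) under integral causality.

b1 →J2  (Se1: effort source, stroke at far end)
b4 →J1  (Se2 (Se) sets effort on bond)
b0 →J1  (common-e at J2 fixed by 1)
b2 →J1  (prefer integral on C1)
b3 →J1  (C2 outputs effort q/C2)
b5 →I1  (J1 needs exactly one f-in)

3  (C1, C2, I1 all integral)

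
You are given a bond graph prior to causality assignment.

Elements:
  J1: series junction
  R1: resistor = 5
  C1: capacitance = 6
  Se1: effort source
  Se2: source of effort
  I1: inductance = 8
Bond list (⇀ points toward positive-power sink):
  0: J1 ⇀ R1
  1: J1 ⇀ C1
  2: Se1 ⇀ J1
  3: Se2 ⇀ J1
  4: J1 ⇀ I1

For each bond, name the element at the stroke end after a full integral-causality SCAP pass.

β0 →J1
β1 →J1
β2 →J1
β3 →J1
β4 →I1

#2 →J1  (Se1: effort source, stroke at far end)
#3 →J1  (Se2 fixes effort; stroke away)
#1 →J1  (C1 integral (e out))
#4 →I1  (prefer integral on I1)
#0 →J1  (J1: bond 4 brought flow, rest push out)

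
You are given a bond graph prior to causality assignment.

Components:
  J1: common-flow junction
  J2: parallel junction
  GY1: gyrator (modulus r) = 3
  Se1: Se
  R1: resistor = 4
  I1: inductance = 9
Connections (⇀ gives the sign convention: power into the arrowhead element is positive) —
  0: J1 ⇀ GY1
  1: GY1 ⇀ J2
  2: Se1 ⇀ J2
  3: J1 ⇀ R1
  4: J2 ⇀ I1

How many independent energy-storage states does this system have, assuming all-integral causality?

1  (I1 all integral)

bond 2 |J2  (source Se1 imposes e)
bond 1 |GY1  (J2: bond 2 brought effort, rest push out)
bond 4 |I1  (J2 effort already set via bond 2)
bond 0 |GY1  (GY GY1: same side as bond 1)
bond 3 |J1  (J1 flow already set via bond 0)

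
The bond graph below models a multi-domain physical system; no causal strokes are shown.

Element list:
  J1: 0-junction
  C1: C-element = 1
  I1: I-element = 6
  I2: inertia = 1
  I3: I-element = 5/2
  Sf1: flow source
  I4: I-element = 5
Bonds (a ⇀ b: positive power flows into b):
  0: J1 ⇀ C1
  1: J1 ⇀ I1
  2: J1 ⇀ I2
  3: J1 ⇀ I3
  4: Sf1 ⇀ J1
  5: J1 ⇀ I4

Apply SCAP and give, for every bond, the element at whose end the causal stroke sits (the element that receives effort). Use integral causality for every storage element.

bond 0 |J1
bond 1 |I1
bond 2 |I2
bond 3 |I3
bond 4 |Sf1
bond 5 |I4

b4 stroke at Sf1  (source Sf1 imposes f)
b0 stroke at J1  (C1 integral (e out))
b1 stroke at I1  (J1 effort already set via bond 0)
b2 stroke at I2  (J1 effort already set via bond 0)
b3 stroke at I3  (J1: bond 0 brought effort, rest push out)
b5 stroke at I4  (0-jn J1 has e-setter on 0)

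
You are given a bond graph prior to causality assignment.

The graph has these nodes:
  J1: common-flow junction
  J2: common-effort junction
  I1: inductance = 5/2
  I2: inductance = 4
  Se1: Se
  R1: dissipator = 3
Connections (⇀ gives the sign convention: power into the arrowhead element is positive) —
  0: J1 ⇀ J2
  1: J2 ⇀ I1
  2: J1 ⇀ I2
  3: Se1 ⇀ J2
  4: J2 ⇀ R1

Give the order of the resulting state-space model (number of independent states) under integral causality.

2  (I1, I2 all integral)

b3 stroke at J2  (Se1 fixes effort; stroke away)
b0 stroke at J1  (0-jn J2 has e-setter on 3)
b1 stroke at I1  (common-e at J2 fixed by 3)
b4 stroke at R1  (0-jn J2 has e-setter on 3)
b2 stroke at I2  (J1 needs exactly one f-in)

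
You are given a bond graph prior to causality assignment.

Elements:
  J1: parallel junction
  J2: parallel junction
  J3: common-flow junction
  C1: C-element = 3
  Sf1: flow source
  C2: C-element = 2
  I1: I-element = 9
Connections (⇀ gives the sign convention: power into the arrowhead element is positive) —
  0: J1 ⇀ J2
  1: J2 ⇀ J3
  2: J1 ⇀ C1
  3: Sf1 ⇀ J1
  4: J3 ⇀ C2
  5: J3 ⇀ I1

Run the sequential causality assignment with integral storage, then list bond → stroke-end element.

#3 stroke at Sf1  (Sf1 (Sf) sets flow on bond)
#2 stroke at J1  (C1: C, integral causality)
#0 stroke at J2  (J1 effort already set via bond 2)
#1 stroke at J3  (J2 effort already set via bond 0)
#4 stroke at J3  (C2 outputs effort q/C2)
#5 stroke at I1  (closing 1-jn rule on J3)

β0 stroke at J2
β1 stroke at J3
β2 stroke at J1
β3 stroke at Sf1
β4 stroke at J3
β5 stroke at I1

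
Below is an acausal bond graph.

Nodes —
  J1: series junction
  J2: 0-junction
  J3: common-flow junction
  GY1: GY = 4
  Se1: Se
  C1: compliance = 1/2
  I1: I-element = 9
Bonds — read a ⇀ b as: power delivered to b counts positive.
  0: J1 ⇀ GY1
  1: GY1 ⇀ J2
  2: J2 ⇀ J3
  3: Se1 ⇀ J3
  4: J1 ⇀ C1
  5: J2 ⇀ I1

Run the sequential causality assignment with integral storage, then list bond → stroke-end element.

β3 |J3  (Se1 fixes effort; stroke away)
β2 |J2  (J3: last free bond brings flow in)
β1 |GY1  (0-jn J2 has e-setter on 2)
β5 |I1  (common-e at J2 fixed by 2)
β0 |GY1  (GY1: gyrator matches bond 1)
β4 |J1  (common-f at J1 fixed by 0)

β0 stroke→GY1
β1 stroke→GY1
β2 stroke→J2
β3 stroke→J3
β4 stroke→J1
β5 stroke→I1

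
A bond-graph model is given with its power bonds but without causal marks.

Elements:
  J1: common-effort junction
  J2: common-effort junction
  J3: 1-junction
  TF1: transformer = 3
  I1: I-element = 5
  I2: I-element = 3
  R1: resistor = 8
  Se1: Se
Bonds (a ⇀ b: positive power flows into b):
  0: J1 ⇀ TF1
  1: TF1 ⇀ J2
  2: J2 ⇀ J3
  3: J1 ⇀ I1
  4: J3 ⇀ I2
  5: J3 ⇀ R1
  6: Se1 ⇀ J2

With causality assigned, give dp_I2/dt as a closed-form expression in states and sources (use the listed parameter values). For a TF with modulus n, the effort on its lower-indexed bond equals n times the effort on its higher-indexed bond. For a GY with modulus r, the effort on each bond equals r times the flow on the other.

dp_I2/dt = E_Se1 - 8*p_I2/3

#6 |J2  (Se1 (Se) sets effort on bond)
#1 |TF1  (J2 effort already set via bond 6)
#2 |J3  (J2: bond 6 brought effort, rest push out)
#0 |J1  (TF TF1: opposite of bond 1)
#3 |I1  (0-jn J1 has e-setter on 0)
#4 |I2  (prefer integral on I2)
#5 |J3  (J3: bond 4 brought flow, rest push out)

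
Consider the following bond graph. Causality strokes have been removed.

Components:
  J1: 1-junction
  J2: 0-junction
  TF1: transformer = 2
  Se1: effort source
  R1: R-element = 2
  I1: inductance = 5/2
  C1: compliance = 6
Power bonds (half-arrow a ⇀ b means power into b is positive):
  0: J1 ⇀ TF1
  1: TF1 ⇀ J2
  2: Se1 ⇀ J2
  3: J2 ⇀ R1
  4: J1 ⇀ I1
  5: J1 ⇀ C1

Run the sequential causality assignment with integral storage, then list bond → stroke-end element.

β0 →J1
β1 →TF1
β2 →J2
β3 →R1
β4 →I1
β5 →J1

b2 →J2  (Se1: effort source, stroke at far end)
b1 →TF1  (common-e at J2 fixed by 2)
b3 →R1  (0-jn J2 has e-setter on 2)
b0 →J1  (TF1 one-in-one-out from 1)
b4 →I1  (I1 integral (f out))
b5 →J1  (1-jn J1 has f-setter on 4)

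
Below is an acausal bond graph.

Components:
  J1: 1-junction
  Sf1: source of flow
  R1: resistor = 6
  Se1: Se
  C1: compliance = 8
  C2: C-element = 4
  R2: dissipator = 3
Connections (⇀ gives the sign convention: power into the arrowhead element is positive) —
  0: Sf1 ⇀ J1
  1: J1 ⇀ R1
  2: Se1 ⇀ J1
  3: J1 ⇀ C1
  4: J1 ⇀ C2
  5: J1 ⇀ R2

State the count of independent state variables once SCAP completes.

β0 |Sf1  (Sf1 (Sf) sets flow on bond)
β2 |J1  (source Se1 imposes e)
β1 |J1  (1-jn J1 has f-setter on 0)
β3 |J1  (J1 flow already set via bond 0)
β4 |J1  (common-f at J1 fixed by 0)
β5 |J1  (J1 flow already set via bond 0)

2  (C1, C2 all integral)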